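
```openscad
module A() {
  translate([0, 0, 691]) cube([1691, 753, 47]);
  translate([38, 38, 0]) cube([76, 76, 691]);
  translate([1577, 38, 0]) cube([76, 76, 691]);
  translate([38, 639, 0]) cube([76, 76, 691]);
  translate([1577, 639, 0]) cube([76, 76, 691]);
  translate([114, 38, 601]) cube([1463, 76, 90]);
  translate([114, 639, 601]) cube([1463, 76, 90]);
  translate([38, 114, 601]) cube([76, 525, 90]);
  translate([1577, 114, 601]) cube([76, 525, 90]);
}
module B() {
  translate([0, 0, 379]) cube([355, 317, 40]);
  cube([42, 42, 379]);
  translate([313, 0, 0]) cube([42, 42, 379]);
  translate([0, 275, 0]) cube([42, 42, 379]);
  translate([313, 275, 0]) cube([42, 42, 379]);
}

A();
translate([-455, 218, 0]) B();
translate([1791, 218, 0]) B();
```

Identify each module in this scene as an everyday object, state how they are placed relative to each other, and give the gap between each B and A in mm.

Each stool's nearest face is 100 mm from the table's bounding box.

A is a table. B is a stool. Two stools sit around the table at the −x, +x sides. The gap between each stool and the table is 100 mm.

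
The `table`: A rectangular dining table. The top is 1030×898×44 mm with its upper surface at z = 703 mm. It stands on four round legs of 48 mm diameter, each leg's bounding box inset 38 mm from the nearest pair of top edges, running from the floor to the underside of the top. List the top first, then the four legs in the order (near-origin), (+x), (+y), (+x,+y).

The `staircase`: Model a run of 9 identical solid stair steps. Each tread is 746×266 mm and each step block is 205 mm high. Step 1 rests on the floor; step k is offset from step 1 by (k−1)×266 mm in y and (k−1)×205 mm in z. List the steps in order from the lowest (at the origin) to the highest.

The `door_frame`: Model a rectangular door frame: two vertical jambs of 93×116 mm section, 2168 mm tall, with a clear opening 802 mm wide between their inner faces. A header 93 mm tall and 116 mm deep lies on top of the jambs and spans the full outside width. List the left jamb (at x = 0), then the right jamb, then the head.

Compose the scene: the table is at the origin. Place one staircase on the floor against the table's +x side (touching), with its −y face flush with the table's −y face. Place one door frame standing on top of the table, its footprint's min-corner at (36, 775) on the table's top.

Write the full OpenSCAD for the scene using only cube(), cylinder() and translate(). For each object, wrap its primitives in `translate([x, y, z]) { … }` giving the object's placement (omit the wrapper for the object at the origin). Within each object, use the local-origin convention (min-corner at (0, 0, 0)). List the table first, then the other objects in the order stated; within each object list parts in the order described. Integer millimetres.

translate([0, 0, 659]) cube([1030, 898, 44]);
translate([62, 62, 0]) cylinder(h = 659, r = 24);
translate([968, 62, 0]) cylinder(h = 659, r = 24);
translate([62, 836, 0]) cylinder(h = 659, r = 24);
translate([968, 836, 0]) cylinder(h = 659, r = 24);
translate([1030, 0, 0]) {
  cube([746, 266, 205]);
  translate([0, 266, 205]) cube([746, 266, 205]);
  translate([0, 532, 410]) cube([746, 266, 205]);
  translate([0, 798, 615]) cube([746, 266, 205]);
  translate([0, 1064, 820]) cube([746, 266, 205]);
  translate([0, 1330, 1025]) cube([746, 266, 205]);
  translate([0, 1596, 1230]) cube([746, 266, 205]);
  translate([0, 1862, 1435]) cube([746, 266, 205]);
  translate([0, 2128, 1640]) cube([746, 266, 205]);
}
translate([36, 775, 703]) {
  cube([93, 116, 2168]);
  translate([895, 0, 0]) cube([93, 116, 2168]);
  translate([0, 0, 2168]) cube([988, 116, 93]);
}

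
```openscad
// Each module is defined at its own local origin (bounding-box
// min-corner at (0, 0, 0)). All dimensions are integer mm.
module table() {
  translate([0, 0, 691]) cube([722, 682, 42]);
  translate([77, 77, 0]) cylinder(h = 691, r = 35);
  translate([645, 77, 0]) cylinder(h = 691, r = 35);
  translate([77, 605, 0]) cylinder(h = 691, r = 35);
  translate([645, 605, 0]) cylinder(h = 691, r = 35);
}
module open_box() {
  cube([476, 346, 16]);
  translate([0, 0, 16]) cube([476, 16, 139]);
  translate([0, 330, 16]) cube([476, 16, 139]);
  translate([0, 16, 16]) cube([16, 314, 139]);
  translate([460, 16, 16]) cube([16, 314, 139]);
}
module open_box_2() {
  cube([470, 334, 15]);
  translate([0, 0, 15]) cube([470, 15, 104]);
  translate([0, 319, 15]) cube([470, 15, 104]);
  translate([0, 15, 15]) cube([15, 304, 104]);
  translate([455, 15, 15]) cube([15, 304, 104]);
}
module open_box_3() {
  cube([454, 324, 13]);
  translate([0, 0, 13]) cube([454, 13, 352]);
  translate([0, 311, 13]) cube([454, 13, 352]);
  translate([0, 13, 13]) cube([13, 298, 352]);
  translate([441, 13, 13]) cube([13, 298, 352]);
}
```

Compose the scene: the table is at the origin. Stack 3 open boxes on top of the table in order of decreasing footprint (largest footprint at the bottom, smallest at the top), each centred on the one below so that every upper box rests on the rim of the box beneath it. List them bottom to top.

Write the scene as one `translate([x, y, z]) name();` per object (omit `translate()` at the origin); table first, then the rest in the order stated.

table();
translate([123, 168, 733]) open_box();
translate([126, 174, 888]) open_box_2();
translate([134, 179, 1007]) open_box_3();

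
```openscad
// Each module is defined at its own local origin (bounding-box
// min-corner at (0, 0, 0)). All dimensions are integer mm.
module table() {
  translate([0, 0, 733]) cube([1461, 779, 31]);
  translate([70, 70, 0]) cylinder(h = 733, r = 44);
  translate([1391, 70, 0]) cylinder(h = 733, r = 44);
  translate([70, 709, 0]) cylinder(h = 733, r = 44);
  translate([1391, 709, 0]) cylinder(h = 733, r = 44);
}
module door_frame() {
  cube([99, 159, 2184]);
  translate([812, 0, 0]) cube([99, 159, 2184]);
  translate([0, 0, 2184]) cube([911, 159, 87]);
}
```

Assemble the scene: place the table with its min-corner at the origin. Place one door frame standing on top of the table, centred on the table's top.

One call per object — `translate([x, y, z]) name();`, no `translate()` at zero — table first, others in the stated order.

table();
translate([275, 310, 764]) door_frame();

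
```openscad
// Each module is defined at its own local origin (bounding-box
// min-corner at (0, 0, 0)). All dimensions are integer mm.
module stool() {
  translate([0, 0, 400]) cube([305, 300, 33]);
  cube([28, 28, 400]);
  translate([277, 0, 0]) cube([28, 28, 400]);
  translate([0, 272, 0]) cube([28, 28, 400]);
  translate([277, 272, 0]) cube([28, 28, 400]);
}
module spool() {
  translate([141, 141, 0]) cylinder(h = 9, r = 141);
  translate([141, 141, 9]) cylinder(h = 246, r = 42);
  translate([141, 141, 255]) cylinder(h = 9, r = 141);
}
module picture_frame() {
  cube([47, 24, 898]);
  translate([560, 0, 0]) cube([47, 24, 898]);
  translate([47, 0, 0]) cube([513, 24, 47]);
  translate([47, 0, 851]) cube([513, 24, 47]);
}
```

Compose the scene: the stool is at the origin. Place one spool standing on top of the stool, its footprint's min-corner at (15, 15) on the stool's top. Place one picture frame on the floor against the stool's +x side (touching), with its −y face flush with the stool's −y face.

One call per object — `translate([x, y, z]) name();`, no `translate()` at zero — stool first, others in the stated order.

stool();
translate([15, 15, 433]) spool();
translate([305, 0, 0]) picture_frame();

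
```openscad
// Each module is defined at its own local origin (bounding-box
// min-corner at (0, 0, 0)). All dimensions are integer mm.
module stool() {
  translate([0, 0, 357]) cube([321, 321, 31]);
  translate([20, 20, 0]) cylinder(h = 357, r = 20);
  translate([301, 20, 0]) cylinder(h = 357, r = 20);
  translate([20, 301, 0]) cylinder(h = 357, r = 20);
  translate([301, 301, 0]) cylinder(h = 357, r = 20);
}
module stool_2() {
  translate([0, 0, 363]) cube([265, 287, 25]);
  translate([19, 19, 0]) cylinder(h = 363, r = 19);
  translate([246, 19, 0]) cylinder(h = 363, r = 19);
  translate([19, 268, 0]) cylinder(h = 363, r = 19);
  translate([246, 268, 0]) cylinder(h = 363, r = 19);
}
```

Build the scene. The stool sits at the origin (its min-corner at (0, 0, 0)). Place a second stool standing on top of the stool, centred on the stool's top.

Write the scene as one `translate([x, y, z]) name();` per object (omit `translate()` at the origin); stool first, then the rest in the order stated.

stool();
translate([28, 17, 388]) stool_2();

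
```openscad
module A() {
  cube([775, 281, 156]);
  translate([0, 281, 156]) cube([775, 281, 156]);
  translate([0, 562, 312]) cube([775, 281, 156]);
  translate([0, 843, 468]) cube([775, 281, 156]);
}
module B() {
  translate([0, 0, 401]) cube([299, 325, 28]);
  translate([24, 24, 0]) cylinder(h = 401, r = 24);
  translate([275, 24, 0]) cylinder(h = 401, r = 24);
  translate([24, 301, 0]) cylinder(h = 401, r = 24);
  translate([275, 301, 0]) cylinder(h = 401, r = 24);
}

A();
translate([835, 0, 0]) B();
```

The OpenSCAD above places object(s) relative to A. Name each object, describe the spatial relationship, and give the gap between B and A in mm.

A is a staircase. B is a stool. The stool is on the floor beside the staircase on its +x side. The gap between the stool and the staircase is 60 mm.

The stool's nearest face is 60 mm from the staircase's +x face.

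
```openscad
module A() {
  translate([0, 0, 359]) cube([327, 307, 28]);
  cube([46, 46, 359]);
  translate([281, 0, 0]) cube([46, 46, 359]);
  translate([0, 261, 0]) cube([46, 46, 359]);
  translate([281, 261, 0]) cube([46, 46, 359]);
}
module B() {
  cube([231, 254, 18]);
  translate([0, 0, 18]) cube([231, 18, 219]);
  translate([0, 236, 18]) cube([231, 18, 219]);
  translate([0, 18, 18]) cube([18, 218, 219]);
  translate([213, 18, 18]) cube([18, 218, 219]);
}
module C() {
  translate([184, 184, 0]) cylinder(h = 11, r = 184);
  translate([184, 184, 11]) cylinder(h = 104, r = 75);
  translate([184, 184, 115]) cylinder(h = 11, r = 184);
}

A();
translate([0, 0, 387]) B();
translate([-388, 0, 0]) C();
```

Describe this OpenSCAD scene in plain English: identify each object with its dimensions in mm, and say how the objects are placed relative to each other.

A is a four-legged stool. The seat is 327×307 mm, 28 mm thick, top at z = 387 mm. It stands on four square legs, each 46×46 mm in cross-section, from z = 0 to the seat underside, each flush with a corner of the seat.

B is an open storage box with external size 231×254×237 mm and wall thickness 18 mm (the base is also 18 mm thick). The base covers the whole footprint; the four walls stand on the base, with the y-facing walls full-width and the x-facing walls fitting between their inner faces.

C is a spool: two coaxial disc flanges of radius 184 mm and thickness 11 mm, joined by a core cylinder of radius 75 mm and height 104 mm. The lower flange rests on z = 0 and the three cylinders share a vertical axis.

The open box is on top of the stool. The spool is on the floor beside the stool on its −x side.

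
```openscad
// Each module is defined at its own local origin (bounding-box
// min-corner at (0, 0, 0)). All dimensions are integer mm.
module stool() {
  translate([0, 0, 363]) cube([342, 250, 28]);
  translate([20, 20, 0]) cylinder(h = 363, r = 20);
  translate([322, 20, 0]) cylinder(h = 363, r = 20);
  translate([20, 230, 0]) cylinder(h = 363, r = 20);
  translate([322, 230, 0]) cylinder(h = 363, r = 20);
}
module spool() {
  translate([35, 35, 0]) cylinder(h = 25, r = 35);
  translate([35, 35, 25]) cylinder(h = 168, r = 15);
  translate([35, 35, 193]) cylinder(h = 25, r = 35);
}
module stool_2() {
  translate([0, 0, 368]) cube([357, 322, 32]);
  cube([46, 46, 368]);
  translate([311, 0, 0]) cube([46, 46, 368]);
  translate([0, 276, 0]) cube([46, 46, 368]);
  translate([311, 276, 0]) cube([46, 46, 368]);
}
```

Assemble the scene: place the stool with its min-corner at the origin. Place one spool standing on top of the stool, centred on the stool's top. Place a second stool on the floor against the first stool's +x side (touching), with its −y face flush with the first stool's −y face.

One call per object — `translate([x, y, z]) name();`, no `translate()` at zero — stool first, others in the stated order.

stool();
translate([136, 90, 391]) spool();
translate([342, 0, 0]) stool_2();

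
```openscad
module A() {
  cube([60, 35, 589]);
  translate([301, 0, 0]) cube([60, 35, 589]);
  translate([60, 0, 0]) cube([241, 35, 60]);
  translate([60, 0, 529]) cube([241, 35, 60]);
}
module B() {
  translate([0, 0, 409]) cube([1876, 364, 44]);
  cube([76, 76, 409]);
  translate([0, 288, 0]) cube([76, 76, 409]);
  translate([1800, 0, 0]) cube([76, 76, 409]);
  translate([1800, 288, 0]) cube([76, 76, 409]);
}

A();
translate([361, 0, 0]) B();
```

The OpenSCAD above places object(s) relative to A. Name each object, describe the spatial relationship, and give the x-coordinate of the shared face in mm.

A is a picture frame. B is a bench. The bench is against the picture frame's +x side, with their −y faces flush. The x-coordinate of the shared face is 361 mm.

The picture frame's +x face and the bench's −x face are both at x = 361 mm.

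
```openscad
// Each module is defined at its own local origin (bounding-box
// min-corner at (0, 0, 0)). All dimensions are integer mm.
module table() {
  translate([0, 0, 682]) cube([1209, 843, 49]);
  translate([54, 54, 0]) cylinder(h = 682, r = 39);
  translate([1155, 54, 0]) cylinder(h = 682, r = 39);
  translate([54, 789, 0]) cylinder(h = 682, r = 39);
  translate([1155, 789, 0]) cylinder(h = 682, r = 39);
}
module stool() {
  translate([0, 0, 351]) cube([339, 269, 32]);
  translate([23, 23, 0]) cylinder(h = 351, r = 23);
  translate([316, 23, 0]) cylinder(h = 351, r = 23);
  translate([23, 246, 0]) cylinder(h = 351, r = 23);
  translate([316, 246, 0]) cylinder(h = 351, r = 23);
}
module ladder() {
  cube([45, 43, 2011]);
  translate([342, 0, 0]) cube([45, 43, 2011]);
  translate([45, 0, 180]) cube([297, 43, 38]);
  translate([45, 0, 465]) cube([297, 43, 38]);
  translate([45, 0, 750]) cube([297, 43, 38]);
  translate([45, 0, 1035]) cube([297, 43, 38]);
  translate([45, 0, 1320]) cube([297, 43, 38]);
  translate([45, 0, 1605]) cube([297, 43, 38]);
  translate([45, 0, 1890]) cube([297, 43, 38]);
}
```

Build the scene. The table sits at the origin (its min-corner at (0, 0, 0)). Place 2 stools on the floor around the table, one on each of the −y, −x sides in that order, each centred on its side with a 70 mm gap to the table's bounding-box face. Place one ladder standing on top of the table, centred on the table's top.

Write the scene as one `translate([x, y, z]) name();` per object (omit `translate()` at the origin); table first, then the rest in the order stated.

table();
translate([435, -339, 0]) stool();
translate([-409, 287, 0]) stool();
translate([411, 400, 731]) ladder();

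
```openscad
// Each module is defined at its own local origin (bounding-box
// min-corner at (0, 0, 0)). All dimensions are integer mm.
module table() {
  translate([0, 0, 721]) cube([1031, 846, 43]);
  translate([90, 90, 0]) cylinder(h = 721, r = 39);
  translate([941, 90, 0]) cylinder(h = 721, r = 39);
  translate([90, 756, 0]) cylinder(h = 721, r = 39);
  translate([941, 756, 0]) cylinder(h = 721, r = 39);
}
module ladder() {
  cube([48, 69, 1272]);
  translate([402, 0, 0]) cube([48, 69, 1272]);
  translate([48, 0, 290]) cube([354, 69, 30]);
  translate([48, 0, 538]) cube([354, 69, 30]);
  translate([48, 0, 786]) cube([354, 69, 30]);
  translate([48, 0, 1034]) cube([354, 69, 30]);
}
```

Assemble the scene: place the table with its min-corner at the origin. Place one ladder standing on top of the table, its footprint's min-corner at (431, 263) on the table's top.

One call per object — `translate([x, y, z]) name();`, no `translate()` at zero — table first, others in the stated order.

table();
translate([431, 263, 764]) ladder();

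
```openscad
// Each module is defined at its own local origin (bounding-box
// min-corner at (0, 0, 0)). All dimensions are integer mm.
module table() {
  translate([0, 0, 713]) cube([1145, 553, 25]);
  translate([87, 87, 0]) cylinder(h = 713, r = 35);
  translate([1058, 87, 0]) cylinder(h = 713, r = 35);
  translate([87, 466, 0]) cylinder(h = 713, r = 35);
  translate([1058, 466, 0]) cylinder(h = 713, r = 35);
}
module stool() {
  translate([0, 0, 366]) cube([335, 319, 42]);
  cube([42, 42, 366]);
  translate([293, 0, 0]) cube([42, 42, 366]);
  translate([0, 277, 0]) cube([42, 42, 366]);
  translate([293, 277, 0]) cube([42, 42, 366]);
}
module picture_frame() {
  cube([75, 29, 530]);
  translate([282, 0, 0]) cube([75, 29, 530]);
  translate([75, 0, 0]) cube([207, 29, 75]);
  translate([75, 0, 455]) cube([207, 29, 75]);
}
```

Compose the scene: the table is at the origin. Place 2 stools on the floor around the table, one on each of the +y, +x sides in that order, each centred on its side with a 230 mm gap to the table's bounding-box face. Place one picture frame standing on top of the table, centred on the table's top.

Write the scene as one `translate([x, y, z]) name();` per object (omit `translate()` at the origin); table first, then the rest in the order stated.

table();
translate([405, 783, 0]) stool();
translate([1375, 117, 0]) stool();
translate([394, 262, 738]) picture_frame();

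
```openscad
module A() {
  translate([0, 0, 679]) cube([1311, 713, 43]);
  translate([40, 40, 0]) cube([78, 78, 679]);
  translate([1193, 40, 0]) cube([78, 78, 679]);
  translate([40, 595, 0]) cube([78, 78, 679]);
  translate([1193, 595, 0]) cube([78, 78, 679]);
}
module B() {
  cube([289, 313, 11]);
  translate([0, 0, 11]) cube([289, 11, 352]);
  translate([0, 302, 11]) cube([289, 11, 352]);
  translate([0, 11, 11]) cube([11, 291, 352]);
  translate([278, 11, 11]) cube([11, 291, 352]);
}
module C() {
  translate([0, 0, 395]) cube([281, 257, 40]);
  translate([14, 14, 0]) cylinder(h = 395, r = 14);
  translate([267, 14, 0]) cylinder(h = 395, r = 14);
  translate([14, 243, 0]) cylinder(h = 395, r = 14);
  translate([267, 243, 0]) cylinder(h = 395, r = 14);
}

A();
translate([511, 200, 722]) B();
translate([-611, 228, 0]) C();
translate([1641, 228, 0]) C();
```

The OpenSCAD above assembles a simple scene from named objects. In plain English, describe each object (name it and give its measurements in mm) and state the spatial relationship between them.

A is a table: top 1311 mm (x) × 713 mm (y), 43 mm thick, upper face at z = 722 mm, on four 78×78 mm square legs, each inset 40 mm from the nearest pair of top edges, running from z = 0 to the bottom of the top.

B is an open-topped rectangular box: outside dimensions 289×313×363 mm, with a uniform wall and base thickness of 11 mm. The base is a full 289×313 slab on the floor; four walls sit on top of the base. The front and back walls (the −y and +y sides) span the full width; the two side walls fit between them.

C is a four-legged stool. The seat is 281×257 mm, 40 mm thick, top at z = 435 mm. It stands on four round legs, each 28 mm in diameter, from z = 0 to the seat underside, each leg's axis is inset half a diameter from the nearest pair of seat edges (so the leg's bounding box is flush with the corner).

The open box is on top of the table, centred. Two stools sit around the table at the −x, +x sides.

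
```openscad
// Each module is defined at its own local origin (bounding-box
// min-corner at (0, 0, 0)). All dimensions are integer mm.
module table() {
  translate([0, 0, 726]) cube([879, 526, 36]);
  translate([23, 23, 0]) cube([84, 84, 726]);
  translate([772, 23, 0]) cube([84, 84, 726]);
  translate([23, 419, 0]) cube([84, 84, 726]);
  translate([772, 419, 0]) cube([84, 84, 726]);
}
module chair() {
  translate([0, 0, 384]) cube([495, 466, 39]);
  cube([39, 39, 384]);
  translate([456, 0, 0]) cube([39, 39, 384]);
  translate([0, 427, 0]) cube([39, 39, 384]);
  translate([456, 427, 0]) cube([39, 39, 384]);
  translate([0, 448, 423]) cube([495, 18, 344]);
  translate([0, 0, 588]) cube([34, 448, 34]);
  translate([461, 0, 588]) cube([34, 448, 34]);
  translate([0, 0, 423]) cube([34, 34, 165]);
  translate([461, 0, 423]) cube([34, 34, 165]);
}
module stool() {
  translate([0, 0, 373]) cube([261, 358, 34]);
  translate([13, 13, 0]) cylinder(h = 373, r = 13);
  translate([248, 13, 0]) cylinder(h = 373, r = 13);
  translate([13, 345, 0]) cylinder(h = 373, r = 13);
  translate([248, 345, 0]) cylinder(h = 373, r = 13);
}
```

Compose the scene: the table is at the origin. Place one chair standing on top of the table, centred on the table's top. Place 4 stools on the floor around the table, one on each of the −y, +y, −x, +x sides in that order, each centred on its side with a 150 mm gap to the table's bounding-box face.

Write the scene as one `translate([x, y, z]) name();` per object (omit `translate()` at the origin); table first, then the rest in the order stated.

table();
translate([192, 30, 762]) chair();
translate([309, -508, 0]) stool();
translate([309, 676, 0]) stool();
translate([-411, 84, 0]) stool();
translate([1029, 84, 0]) stool();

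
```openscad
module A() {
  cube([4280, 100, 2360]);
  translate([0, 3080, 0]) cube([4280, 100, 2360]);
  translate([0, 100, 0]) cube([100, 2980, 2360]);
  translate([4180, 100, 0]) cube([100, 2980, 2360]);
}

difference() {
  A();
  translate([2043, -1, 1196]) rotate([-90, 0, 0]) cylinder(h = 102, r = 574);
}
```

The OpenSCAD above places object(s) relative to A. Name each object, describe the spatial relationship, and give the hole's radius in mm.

The subtracted cylinder has r = 574 mm.

A is a house frame. The house frame has a circular hole through its front wall. The hole's radius is 574 mm.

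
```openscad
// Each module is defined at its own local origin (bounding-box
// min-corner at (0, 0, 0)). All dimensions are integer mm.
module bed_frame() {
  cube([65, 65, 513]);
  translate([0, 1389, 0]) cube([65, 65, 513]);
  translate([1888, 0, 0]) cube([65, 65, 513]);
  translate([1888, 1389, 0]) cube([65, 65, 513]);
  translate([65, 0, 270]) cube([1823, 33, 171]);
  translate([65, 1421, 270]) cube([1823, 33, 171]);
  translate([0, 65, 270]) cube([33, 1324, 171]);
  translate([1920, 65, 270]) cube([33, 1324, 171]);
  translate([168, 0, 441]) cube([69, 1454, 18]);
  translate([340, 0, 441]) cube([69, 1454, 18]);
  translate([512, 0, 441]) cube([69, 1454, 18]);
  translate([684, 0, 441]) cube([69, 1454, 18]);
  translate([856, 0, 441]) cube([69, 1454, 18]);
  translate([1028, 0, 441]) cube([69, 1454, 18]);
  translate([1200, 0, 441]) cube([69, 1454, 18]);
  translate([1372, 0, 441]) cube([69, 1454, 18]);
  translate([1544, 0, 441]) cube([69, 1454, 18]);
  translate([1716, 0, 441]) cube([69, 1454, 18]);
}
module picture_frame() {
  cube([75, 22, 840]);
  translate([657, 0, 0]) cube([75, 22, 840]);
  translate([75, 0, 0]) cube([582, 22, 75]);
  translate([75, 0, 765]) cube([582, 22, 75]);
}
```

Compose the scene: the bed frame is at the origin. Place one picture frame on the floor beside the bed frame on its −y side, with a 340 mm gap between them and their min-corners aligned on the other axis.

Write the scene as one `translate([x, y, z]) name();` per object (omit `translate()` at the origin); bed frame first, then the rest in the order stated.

bed_frame();
translate([0, -362, 0]) picture_frame();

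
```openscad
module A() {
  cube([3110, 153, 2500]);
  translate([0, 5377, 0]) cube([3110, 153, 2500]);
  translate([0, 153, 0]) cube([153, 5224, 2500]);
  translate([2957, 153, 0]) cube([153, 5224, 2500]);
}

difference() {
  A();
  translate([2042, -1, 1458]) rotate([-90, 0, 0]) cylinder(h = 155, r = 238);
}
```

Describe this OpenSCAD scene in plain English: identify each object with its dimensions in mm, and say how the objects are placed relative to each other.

A is the wall frame of a small rectangular building: four walls, each 2500 mm tall and 153 mm thick, enclosing a footprint 3110 mm (x) by 5530 mm (y) outside-to-outside, with no floor or roof. The front and back walls (the −y and +y sides) span the full width; the two side walls fit between them.

The house frame has a circular hole of radius 238 mm through its front wall, centred at (x = 2042, z = 1458).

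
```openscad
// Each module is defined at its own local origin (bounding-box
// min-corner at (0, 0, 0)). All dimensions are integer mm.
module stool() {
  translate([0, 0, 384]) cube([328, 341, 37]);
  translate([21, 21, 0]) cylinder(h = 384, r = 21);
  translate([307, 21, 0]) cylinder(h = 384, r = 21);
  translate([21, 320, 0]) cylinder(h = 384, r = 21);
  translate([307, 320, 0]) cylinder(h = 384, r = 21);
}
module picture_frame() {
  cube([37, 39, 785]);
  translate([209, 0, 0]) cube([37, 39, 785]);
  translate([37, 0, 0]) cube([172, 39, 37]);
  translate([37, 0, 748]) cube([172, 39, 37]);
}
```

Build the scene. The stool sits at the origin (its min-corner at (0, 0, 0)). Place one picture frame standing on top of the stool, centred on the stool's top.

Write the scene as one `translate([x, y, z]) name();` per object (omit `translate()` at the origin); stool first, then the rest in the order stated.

stool();
translate([41, 151, 421]) picture_frame();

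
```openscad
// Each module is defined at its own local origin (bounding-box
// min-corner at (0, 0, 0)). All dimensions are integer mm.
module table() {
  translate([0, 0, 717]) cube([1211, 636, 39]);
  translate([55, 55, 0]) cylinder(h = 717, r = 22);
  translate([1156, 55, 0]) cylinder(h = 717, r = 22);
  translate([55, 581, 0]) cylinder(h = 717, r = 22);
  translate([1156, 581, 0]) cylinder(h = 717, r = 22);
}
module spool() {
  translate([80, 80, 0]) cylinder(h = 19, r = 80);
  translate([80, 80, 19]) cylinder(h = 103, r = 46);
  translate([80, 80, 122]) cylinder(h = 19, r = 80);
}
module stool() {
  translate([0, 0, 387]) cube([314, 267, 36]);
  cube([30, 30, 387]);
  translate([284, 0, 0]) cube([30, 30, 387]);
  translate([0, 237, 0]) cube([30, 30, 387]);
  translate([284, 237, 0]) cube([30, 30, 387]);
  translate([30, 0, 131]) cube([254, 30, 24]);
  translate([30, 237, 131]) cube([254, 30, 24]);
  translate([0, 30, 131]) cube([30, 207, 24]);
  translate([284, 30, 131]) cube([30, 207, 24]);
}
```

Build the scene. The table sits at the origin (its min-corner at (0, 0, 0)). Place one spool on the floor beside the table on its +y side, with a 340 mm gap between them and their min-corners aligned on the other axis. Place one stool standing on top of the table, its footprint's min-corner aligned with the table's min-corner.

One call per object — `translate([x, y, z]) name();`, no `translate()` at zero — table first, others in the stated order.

table();
translate([0, 976, 0]) spool();
translate([0, 0, 756]) stool();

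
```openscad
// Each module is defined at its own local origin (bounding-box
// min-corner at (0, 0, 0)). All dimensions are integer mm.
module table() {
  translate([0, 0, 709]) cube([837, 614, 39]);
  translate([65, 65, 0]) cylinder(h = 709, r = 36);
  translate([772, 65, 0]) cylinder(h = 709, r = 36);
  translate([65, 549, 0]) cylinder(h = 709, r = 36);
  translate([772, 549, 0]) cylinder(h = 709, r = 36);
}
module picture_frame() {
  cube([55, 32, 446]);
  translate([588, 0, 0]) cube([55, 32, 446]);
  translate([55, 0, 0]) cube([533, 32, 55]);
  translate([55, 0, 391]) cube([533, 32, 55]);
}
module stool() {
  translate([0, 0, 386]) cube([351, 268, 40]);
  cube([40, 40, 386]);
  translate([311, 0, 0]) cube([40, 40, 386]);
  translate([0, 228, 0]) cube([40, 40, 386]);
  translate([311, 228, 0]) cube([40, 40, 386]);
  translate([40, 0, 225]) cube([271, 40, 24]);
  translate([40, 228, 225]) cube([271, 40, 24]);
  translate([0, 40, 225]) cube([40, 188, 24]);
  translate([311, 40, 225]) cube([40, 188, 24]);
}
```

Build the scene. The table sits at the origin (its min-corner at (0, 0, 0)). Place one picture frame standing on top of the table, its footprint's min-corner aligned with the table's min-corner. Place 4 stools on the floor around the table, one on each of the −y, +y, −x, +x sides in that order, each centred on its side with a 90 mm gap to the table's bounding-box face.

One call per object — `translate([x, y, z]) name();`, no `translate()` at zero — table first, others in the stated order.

table();
translate([0, 0, 748]) picture_frame();
translate([243, -358, 0]) stool();
translate([243, 704, 0]) stool();
translate([-441, 173, 0]) stool();
translate([927, 173, 0]) stool();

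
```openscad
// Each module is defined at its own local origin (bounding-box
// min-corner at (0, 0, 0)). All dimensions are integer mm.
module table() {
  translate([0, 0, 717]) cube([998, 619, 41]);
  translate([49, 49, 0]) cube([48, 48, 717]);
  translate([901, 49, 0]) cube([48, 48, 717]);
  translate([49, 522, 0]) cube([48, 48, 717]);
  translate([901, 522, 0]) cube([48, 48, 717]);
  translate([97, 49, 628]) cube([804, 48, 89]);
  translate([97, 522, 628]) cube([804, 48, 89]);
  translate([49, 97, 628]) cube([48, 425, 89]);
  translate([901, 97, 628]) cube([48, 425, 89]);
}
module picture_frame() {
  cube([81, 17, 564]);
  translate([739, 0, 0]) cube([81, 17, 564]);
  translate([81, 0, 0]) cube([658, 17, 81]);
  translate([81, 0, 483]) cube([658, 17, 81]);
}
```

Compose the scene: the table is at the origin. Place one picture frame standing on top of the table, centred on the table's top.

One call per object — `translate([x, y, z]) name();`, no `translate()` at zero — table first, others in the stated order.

table();
translate([89, 301, 758]) picture_frame();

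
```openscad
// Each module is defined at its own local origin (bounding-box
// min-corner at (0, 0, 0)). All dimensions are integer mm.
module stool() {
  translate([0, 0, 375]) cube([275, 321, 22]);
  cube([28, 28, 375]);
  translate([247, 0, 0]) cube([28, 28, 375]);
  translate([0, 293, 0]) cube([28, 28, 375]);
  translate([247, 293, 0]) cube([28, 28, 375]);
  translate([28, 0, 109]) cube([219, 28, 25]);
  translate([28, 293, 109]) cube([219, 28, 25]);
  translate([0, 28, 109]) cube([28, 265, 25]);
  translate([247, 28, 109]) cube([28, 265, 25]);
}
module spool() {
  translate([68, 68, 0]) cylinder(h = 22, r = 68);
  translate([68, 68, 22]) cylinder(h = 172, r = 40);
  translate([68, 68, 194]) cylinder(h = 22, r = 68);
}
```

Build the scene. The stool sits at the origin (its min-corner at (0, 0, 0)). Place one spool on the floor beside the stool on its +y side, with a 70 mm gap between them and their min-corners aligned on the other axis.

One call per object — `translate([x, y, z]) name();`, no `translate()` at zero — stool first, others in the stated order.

stool();
translate([0, 391, 0]) spool();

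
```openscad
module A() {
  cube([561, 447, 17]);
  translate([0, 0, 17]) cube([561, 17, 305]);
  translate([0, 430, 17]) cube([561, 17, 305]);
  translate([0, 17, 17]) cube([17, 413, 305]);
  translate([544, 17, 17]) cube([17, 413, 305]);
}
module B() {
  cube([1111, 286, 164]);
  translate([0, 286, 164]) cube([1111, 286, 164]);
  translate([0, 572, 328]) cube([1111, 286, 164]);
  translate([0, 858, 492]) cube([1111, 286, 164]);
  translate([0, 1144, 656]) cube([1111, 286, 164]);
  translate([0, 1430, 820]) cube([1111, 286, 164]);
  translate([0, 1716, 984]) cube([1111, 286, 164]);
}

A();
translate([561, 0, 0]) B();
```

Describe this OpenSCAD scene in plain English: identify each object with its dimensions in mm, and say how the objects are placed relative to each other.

A is an open storage box with external size 561×447×322 mm and wall thickness 17 mm (the base is also 17 mm thick). The base covers the whole footprint; the four walls stand on the base, with the y-facing walls full-width and the x-facing walls fitting between their inner faces.

B is a straight staircase of 7 solid steps. Each step is 1111 mm wide (x), 286 mm deep (y, the going) and 164 mm tall (the rise). The first step rests on the floor; each subsequent step sits one going further in +y and one rise higher in +z, directly behind and above the previous step with no overlap.

The staircase is against the open box's +x side, with their −y faces flush.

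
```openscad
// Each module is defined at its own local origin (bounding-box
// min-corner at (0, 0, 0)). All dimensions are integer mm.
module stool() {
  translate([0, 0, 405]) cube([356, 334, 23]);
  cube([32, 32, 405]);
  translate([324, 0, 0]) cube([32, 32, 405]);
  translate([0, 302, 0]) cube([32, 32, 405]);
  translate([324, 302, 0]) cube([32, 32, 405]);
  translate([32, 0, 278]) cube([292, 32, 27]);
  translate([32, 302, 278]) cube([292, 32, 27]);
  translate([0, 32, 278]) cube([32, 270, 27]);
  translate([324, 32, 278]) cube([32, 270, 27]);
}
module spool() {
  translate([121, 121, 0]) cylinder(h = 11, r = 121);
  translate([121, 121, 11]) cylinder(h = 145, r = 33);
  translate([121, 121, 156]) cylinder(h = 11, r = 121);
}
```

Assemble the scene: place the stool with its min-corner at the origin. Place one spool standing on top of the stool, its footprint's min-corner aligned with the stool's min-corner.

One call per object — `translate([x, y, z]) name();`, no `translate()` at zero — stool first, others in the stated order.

stool();
translate([0, 0, 428]) spool();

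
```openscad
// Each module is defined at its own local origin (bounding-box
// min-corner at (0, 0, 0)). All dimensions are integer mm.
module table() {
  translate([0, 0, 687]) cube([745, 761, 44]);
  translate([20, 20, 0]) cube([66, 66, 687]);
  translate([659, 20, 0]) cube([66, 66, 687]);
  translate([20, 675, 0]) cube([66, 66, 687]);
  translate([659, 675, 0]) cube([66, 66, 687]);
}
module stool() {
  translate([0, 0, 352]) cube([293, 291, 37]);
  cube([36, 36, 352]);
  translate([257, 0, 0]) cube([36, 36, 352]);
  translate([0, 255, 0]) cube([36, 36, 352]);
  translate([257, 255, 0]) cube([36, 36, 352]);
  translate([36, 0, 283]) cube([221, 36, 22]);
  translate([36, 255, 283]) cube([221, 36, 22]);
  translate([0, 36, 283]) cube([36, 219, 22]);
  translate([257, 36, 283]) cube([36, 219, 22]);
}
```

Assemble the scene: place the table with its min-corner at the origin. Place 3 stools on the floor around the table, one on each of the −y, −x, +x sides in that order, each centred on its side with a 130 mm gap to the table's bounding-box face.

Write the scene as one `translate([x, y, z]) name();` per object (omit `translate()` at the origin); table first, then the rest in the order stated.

table();
translate([226, -421, 0]) stool();
translate([-423, 235, 0]) stool();
translate([875, 235, 0]) stool();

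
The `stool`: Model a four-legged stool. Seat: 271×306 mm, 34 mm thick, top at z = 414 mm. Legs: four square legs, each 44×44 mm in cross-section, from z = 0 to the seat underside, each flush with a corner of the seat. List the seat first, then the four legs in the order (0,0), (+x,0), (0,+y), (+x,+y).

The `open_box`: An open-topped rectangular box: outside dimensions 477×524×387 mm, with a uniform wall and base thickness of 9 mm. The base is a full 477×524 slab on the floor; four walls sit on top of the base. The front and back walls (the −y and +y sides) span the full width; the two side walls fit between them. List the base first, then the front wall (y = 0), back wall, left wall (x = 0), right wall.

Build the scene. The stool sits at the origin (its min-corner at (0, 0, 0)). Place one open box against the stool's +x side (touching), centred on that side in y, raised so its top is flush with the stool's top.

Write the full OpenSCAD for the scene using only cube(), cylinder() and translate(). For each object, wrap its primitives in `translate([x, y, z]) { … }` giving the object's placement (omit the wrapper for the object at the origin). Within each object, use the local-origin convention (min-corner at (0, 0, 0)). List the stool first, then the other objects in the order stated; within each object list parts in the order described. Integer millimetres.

translate([0, 0, 380]) cube([271, 306, 34]);
cube([44, 44, 380]);
translate([227, 0, 0]) cube([44, 44, 380]);
translate([0, 262, 0]) cube([44, 44, 380]);
translate([227, 262, 0]) cube([44, 44, 380]);
translate([271, -109, 27]) {
  cube([477, 524, 9]);
  translate([0, 0, 9]) cube([477, 9, 378]);
  translate([0, 515, 9]) cube([477, 9, 378]);
  translate([0, 9, 9]) cube([9, 506, 378]);
  translate([468, 9, 9]) cube([9, 506, 378]);
}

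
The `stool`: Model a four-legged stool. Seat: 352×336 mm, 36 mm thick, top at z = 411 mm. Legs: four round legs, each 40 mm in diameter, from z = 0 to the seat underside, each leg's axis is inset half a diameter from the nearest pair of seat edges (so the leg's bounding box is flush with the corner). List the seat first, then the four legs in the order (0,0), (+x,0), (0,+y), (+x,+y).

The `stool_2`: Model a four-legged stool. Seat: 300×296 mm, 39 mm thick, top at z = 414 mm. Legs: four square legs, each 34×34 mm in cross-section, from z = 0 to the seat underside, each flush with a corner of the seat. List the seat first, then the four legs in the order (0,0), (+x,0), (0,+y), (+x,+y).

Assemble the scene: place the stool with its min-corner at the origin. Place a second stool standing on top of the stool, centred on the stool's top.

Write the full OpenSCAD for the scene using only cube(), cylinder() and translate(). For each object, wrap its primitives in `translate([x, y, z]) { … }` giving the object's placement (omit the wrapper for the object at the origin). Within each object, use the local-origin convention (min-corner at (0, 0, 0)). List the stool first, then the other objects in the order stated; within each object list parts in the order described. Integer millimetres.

translate([0, 0, 375]) cube([352, 336, 36]);
translate([20, 20, 0]) cylinder(h = 375, r = 20);
translate([332, 20, 0]) cylinder(h = 375, r = 20);
translate([20, 316, 0]) cylinder(h = 375, r = 20);
translate([332, 316, 0]) cylinder(h = 375, r = 20);
translate([26, 20, 411]) {
  translate([0, 0, 375]) cube([300, 296, 39]);
  cube([34, 34, 375]);
  translate([266, 0, 0]) cube([34, 34, 375]);
  translate([0, 262, 0]) cube([34, 34, 375]);
  translate([266, 262, 0]) cube([34, 34, 375]);
}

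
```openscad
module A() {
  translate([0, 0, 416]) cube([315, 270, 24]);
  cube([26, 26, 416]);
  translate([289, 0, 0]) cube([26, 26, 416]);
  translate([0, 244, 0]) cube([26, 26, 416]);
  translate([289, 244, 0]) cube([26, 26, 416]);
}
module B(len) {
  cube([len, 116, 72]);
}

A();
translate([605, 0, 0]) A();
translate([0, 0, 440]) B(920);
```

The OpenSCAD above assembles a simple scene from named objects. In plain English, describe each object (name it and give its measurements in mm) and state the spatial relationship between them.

A is a four-legged stool. The seat is 315×270 mm, 24 mm thick, top at z = 440 mm. It stands on four square legs, each 26×26 mm in cross-section, from z = 0 to the seat underside, each flush with a corner of the seat.

B is a rectangular beam 920 mm long (x), 116 mm deep (y), 72 mm thick (z).

The beam spans the tops of two stools placed 290 mm apart, resting at z = 440 mm.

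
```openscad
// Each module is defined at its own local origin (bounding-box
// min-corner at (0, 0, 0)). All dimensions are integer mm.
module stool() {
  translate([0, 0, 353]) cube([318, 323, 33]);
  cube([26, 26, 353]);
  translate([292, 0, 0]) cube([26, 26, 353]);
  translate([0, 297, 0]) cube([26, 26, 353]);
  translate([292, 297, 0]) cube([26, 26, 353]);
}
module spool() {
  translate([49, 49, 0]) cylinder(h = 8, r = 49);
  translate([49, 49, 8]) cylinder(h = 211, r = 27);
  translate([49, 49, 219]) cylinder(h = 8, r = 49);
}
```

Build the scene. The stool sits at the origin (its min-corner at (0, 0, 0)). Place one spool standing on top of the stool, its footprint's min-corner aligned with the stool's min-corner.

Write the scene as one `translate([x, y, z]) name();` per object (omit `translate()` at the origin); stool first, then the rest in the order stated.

stool();
translate([0, 0, 386]) spool();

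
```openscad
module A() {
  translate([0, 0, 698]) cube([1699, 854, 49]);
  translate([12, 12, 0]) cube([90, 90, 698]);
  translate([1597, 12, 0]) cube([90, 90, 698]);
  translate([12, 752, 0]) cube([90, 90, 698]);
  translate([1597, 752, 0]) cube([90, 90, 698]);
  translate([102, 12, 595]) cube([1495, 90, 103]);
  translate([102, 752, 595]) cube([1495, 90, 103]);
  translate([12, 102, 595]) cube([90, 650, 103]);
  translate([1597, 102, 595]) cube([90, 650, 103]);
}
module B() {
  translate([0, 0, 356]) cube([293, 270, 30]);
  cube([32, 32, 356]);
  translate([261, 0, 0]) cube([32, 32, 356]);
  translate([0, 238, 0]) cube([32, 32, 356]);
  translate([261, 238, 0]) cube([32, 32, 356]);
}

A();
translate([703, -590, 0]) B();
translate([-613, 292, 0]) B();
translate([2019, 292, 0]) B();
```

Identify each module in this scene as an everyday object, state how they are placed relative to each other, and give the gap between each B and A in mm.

Each stool's nearest face is 320 mm from the table's bounding box.

A is a table. B is a stool. Three stools sit around the table at the −y, −x, +x sides. The gap between each stool and the table is 320 mm.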